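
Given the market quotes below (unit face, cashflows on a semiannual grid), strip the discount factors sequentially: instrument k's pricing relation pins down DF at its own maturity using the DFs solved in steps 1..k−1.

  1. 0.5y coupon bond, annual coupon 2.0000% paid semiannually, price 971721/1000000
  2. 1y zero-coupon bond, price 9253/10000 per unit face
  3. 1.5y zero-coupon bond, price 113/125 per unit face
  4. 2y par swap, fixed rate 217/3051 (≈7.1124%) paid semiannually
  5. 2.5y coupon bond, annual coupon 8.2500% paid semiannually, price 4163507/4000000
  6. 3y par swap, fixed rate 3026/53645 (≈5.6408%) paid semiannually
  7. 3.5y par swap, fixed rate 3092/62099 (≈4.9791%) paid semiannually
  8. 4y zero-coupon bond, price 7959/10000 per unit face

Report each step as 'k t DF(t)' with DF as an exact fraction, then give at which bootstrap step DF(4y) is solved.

1 1/2 9621/10000
2 1 9253/10000
3 3/2 113/125
4 2 4349/5000
5 5/2 4273/5000
6 3 8487/10000
7 7/2 4227/5000
8 4 7959/10000
DF(4y) is solved at step 8

step 1 [0.5y] bond c/2=1/100: DF=(971721/1000000 − 1/100·(0))/(1+1/100) = 9621/10000 ≈ 0.962100
step 2 [1y] zero: DF = P = 9253/10000 ≈ 0.925300
step 3 [1.5y] zero: DF = P = 113/125 ≈ 0.904000
step 4 [2y] swap r/2=217/6102: DF=(1 − 217/6102·(0.962100+0.925300+0.904000))/(1+217/6102) = 4349/5000 ≈ 0.869800
step 5 [2.5y] bond c/2=33/800: DF=(4163507/4000000 − 33/800·(0.962100+0.925300+0.904000+0.869800))/(1+33/800) = 4273/5000 ≈ 0.854600
step 6 [3y] swap r/2=1513/53645: DF=(1 − 1513/53645·(0.962100+0.925300+0.904000+0.869800+0.854600))/(1+1513/53645) = 8487/10000 ≈ 0.848700
step 7 [3.5y] swap r/2=1546/62099: DF=(1 − 1546/62099·(0.962100+0.925300+0.904000+0.869800+0.854600+0.848700))/(1+1546/62099) = 4227/5000 ≈ 0.845400
step 8 [4y] zero: DF = P = 7959/10000 ≈ 0.795900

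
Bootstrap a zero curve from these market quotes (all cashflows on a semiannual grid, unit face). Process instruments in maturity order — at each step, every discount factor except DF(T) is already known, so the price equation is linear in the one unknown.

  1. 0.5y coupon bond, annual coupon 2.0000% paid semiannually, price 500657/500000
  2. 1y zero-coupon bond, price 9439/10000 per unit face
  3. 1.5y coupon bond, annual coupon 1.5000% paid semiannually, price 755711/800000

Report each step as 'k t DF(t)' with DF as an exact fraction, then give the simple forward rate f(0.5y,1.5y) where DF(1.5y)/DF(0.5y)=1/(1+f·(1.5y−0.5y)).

1 1/2 4957/5000
2 1 9439/10000
3 3/2 577/625
f(0.5y,1.5y) = ((4957/5000)/(577/625) − 1)/(1) = 341/4616 ≈ 7.3873%

step 1 [0.5y] bond c/2=1/100: DF=(500657/500000 − 1/100·(0))/(1+1/100) = 4957/5000 ≈ 0.991400
step 2 [1y] zero: DF = P = 9439/10000 ≈ 0.943900
step 3 [1.5y] bond c/2=3/400: DF=(755711/800000 − 3/400·(0.991400+0.943900))/(1+3/400) = 577/625 ≈ 0.923200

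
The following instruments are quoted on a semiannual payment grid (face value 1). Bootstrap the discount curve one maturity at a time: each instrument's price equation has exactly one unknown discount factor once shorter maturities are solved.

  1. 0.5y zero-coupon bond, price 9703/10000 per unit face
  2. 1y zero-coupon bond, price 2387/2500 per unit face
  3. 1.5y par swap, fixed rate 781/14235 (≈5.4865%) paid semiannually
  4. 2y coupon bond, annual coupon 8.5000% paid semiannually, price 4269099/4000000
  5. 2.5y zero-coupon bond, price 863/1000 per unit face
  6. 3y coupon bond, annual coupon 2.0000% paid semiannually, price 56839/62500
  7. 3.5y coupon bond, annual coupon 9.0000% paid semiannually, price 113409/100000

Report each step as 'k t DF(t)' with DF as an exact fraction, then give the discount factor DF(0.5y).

step 1 [0.5y] zero: DF = P = 9703/10000 ≈ 0.970300
step 2 [1y] zero: DF = P = 2387/2500 ≈ 0.954800
step 3 [1.5y] swap r/2=781/28470: DF=(1 − 781/28470·(0.970300+0.954800))/(1+781/28470) = 9219/10000 ≈ 0.921900
step 4 [2y] bond c/2=17/400: DF=(4269099/4000000 − 17/400·(0.970300+0.954800+0.921900))/(1+17/400) = 9077/10000 ≈ 0.907700
step 5 [2.5y] zero: DF = P = 863/1000 ≈ 0.863000
step 6 [3y] bond c/2=1/100: DF=(56839/62500 − 1/100·(0.970300+0.954800+0.921900+0.907700+0.863000))/(1+1/100) = 8547/10000 ≈ 0.854700
step 7 [3.5y] bond c/2=9/200: DF=(113409/100000 − 9/200·(0.970300+0.954800+0.921900+0.907700+0.863000+0.854700))/(1+9/200) = 531/625 ≈ 0.849600

1 1/2 9703/10000
2 1 2387/2500
3 3/2 9219/10000
4 2 9077/10000
5 5/2 863/1000
6 3 8547/10000
7 7/2 531/625
DF(0.5y) = 9703/10000 ≈ 0.970300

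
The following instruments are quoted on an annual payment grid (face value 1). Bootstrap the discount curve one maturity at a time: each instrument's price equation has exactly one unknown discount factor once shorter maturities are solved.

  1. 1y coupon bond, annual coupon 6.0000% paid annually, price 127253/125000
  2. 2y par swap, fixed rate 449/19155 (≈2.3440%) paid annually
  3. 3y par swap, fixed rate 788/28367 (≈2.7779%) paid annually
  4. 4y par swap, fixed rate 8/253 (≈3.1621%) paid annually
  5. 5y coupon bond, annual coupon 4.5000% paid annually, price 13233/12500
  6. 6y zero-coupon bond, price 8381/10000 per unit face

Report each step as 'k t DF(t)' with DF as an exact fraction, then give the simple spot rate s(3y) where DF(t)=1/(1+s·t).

step 1 [1y] bond c/1=3/50: DF=(127253/125000 − 3/50·(0))/(1+3/50) = 2401/2500 ≈ 0.960400
step 2 [2y] swap r/1=449/19155: DF=(1 − 449/19155·(0.960400))/(1+449/19155) = 9551/10000 ≈ 0.955100
step 3 [3y] swap r/1=788/28367: DF=(1 − 788/28367·(0.960400+0.955100))/(1+788/28367) = 2303/2500 ≈ 0.921200
step 4 [4y] swap r/1=8/253: DF=(1 − 8/253·(0.960400+0.955100+0.921200))/(1+8/253) = 1103/1250 ≈ 0.882400
step 5 [5y] bond c/1=9/200: DF=(13233/12500 − 9/200·(0.960400+0.955100+0.921200+0.882400))/(1+9/200) = 8529/10000 ≈ 0.852900
step 6 [6y] zero: DF = P = 8381/10000 ≈ 0.838100

1 1 2401/2500
2 2 9551/10000
3 3 2303/2500
4 4 1103/1250
5 5 8529/10000
6 6 8381/10000
s(3y) = (1/(2303/2500) − 1)/(3) = 197/6909 ≈ 2.8514%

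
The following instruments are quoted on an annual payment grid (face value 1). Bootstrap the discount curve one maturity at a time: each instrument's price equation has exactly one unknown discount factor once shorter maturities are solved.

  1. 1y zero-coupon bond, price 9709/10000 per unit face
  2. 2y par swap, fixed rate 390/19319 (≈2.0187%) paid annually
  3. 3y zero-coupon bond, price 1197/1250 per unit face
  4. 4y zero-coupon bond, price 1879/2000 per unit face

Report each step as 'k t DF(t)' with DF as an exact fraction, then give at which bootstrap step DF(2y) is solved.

step 1 [1y] zero: DF = P = 9709/10000 ≈ 0.970900
step 2 [2y] swap r/1=390/19319: DF=(1 − 390/19319·(0.970900))/(1+390/19319) = 961/1000 ≈ 0.961000
step 3 [3y] zero: DF = P = 1197/1250 ≈ 0.957600
step 4 [4y] zero: DF = P = 1879/2000 ≈ 0.939500

1 1 9709/10000
2 2 961/1000
3 3 1197/1250
4 4 1879/2000
DF(2y) is solved at step 2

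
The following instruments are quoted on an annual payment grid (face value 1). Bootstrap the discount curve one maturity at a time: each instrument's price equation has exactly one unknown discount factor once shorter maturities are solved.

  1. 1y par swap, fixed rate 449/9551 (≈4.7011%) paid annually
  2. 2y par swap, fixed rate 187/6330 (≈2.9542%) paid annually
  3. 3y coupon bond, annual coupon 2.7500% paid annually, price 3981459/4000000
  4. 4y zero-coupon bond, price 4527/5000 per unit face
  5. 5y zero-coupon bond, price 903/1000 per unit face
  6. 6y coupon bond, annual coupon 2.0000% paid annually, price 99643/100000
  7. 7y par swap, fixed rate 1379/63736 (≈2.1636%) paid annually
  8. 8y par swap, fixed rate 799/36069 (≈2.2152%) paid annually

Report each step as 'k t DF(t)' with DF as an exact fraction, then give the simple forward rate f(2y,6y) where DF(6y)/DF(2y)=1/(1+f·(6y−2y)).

step 1 [1y] swap r/1=449/9551: DF=(1 − 449/9551·(0))/(1+449/9551) = 9551/10000 ≈ 0.955100
step 2 [2y] swap r/1=187/6330: DF=(1 − 187/6330·(0.955100))/(1+187/6330) = 9439/10000 ≈ 0.943900
step 3 [3y] bond c/1=11/400: DF=(3981459/4000000 − 11/400·(0.955100+0.943900))/(1+11/400) = 9179/10000 ≈ 0.917900
step 4 [4y] zero: DF = P = 4527/5000 ≈ 0.905400
step 5 [5y] zero: DF = P = 903/1000 ≈ 0.903000
step 6 [6y] bond c/1=1/50: DF=(99643/100000 − 1/50·(0.955100+0.943900+0.917900+0.905400+0.903000))/(1+1/50) = 4431/5000 ≈ 0.886200
step 7 [7y] swap r/1=1379/63736: DF=(1 − 1379/63736·(0.955100+0.943900+0.917900+0.905400+0.903000+0.886200))/(1+1379/63736) = 8621/10000 ≈ 0.862100
step 8 [8y] swap r/1=799/36069: DF=(1 − 799/36069·(0.955100+0.943900+0.917900+0.905400+0.903000+0.886200+0.862100))/(1+799/36069) = 4201/5000 ≈ 0.840200

1 1 9551/10000
2 2 9439/10000
3 3 9179/10000
4 4 4527/5000
5 5 903/1000
6 6 4431/5000
7 7 8621/10000
8 8 4201/5000
f(2y,6y) = ((9439/10000)/(4431/5000) − 1)/(4) = 577/35448 ≈ 1.6277%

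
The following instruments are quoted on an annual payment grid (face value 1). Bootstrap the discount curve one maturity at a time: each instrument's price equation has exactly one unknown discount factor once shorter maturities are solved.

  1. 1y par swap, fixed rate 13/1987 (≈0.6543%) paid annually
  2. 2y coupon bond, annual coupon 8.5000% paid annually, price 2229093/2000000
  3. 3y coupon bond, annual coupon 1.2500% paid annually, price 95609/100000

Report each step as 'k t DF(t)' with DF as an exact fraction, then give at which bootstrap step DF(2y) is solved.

1 1 1987/2000
2 2 4747/5000
3 3 9203/10000
DF(2y) is solved at step 2

step 1 [1y] swap r/1=13/1987: DF=(1 − 13/1987·(0))/(1+13/1987) = 1987/2000 ≈ 0.993500
step 2 [2y] bond c/1=17/200: DF=(2229093/2000000 − 17/200·(0.993500))/(1+17/200) = 4747/5000 ≈ 0.949400
step 3 [3y] bond c/1=1/80: DF=(95609/100000 − 1/80·(0.993500+0.949400))/(1+1/80) = 9203/10000 ≈ 0.920300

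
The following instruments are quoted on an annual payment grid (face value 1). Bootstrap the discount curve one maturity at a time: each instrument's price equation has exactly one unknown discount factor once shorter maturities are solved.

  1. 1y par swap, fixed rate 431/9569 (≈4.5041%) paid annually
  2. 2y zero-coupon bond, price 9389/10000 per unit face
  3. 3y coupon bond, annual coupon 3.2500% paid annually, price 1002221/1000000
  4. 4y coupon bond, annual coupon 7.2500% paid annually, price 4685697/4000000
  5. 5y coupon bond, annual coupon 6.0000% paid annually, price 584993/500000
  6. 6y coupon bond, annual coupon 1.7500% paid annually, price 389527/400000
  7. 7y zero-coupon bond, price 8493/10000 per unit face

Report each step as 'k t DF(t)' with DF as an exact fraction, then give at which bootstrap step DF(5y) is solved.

1 1 9569/10000
2 2 9389/10000
3 3 911/1000
4 4 361/400
5 5 4469/5000
6 6 8779/10000
7 7 8493/10000
DF(5y) is solved at step 5

step 1 [1y] swap r/1=431/9569: DF=(1 − 431/9569·(0))/(1+431/9569) = 9569/10000 ≈ 0.956900
step 2 [2y] zero: DF = P = 9389/10000 ≈ 0.938900
step 3 [3y] bond c/1=13/400: DF=(1002221/1000000 − 13/400·(0.956900+0.938900))/(1+13/400) = 911/1000 ≈ 0.911000
step 4 [4y] bond c/1=29/400: DF=(4685697/4000000 − 29/400·(0.956900+0.938900+0.911000))/(1+29/400) = 361/400 ≈ 0.902500
step 5 [5y] bond c/1=3/50: DF=(584993/500000 − 3/50·(0.956900+0.938900+0.911000+0.902500))/(1+3/50) = 4469/5000 ≈ 0.893800
step 6 [6y] bond c/1=7/400: DF=(389527/400000 − 7/400·(0.956900+0.938900+0.911000+0.902500+0.893800))/(1+7/400) = 8779/10000 ≈ 0.877900
step 7 [7y] zero: DF = P = 8493/10000 ≈ 0.849300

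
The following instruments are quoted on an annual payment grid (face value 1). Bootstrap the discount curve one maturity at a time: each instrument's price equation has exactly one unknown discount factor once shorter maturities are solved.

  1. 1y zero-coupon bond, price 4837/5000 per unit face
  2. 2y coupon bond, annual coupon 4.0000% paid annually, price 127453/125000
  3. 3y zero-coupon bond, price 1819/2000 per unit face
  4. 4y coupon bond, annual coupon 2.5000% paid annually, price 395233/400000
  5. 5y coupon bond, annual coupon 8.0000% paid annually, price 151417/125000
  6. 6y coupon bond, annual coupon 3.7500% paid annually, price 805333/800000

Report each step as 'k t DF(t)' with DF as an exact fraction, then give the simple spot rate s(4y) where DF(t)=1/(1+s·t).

1 1 4837/5000
2 2 1179/1250
3 3 1819/2000
4 4 1119/1250
5 5 529/625
6 6 4027/5000
s(4y) = (1/(1119/1250) − 1)/(4) = 131/4476 ≈ 2.9267%

step 1 [1y] zero: DF = P = 4837/5000 ≈ 0.967400
step 2 [2y] bond c/1=1/25: DF=(127453/125000 − 1/25·(0.967400))/(1+1/25) = 1179/1250 ≈ 0.943200
step 3 [3y] zero: DF = P = 1819/2000 ≈ 0.909500
step 4 [4y] bond c/1=1/40: DF=(395233/400000 − 1/40·(0.967400+0.943200+0.909500))/(1+1/40) = 1119/1250 ≈ 0.895200
step 5 [5y] bond c/1=2/25: DF=(151417/125000 − 2/25·(0.967400+0.943200+0.909500+0.895200))/(1+2/25) = 529/625 ≈ 0.846400
step 6 [6y] bond c/1=3/80: DF=(805333/800000 − 3/80·(0.967400+0.943200+0.909500+0.895200+0.846400))/(1+3/80) = 4027/5000 ≈ 0.805400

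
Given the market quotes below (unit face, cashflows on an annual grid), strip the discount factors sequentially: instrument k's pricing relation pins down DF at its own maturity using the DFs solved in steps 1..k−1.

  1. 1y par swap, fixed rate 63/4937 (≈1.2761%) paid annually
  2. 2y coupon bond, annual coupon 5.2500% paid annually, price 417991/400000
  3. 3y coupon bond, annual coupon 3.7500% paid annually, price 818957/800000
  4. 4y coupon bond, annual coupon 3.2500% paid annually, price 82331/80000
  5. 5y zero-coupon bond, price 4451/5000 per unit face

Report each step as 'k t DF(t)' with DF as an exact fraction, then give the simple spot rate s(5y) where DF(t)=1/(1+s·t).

1 1 4937/5000
2 2 2359/2500
3 3 9169/10000
4 4 9071/10000
5 5 4451/5000
s(5y) = (1/(4451/5000) − 1)/(5) = 549/22255 ≈ 2.4669%

step 1 [1y] swap r/1=63/4937: DF=(1 − 63/4937·(0))/(1+63/4937) = 4937/5000 ≈ 0.987400
step 2 [2y] bond c/1=21/400: DF=(417991/400000 − 21/400·(0.987400))/(1+21/400) = 2359/2500 ≈ 0.943600
step 3 [3y] bond c/1=3/80: DF=(818957/800000 − 3/80·(0.987400+0.943600))/(1+3/80) = 9169/10000 ≈ 0.916900
step 4 [4y] bond c/1=13/400: DF=(82331/80000 − 13/400·(0.987400+0.943600+0.916900))/(1+13/400) = 9071/10000 ≈ 0.907100
step 5 [5y] zero: DF = P = 4451/5000 ≈ 0.890200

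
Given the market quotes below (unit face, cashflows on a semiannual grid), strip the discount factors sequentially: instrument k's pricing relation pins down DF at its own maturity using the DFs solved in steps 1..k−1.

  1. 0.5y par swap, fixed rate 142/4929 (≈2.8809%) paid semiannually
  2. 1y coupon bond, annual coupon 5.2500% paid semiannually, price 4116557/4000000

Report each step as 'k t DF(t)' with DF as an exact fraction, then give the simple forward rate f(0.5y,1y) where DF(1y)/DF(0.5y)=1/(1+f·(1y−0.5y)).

step 1 [0.5y] swap r/2=71/4929: DF=(1 − 71/4929·(0))/(1+71/4929) = 4929/5000 ≈ 0.985800
step 2 [1y] bond c/2=21/800: DF=(4116557/4000000 − 21/800·(0.985800))/(1+21/800) = 611/625 ≈ 0.977600

1 1/2 4929/5000
2 1 611/625
f(0.5y,1y) = ((4929/5000)/(611/625) − 1)/(1/2) = 41/2444 ≈ 1.6776%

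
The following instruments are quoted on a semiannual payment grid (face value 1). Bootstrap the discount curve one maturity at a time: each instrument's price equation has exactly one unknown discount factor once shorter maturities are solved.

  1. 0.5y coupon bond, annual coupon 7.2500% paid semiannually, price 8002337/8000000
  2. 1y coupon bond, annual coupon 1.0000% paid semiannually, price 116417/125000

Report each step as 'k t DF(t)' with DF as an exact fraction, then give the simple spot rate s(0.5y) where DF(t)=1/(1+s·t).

step 1 [0.5y] bond c/2=29/800: DF=(8002337/8000000 − 29/800·(0))/(1+29/800) = 9653/10000 ≈ 0.965300
step 2 [1y] bond c/2=1/200: DF=(116417/125000 − 1/200·(0.965300))/(1+1/200) = 9219/10000 ≈ 0.921900

1 1/2 9653/10000
2 1 9219/10000
s(0.5y) = (1/(9653/10000) − 1)/(1/2) = 694/9653 ≈ 7.1895%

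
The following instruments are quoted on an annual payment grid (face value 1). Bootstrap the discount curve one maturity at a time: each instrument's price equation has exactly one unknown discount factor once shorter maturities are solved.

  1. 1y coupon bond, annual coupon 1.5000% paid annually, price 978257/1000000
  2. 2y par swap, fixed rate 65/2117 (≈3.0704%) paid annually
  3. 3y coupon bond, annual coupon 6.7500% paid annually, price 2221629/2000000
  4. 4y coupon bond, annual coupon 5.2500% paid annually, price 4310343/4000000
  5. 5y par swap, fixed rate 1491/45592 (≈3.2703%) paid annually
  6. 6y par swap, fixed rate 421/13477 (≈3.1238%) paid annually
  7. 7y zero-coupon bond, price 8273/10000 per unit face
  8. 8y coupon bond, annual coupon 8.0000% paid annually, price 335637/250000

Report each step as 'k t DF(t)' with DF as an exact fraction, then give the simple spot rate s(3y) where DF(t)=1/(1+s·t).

step 1 [1y] bond c/1=3/200: DF=(978257/1000000 − 3/200·(0))/(1+3/200) = 4819/5000 ≈ 0.963800
step 2 [2y] swap r/1=65/2117: DF=(1 − 65/2117·(0.963800))/(1+65/2117) = 1883/2000 ≈ 0.941500
step 3 [3y] bond c/1=27/400: DF=(2221629/2000000 − 27/400·(0.963800+0.941500))/(1+27/400) = 9201/10000 ≈ 0.920100
step 4 [4y] bond c/1=21/400: DF=(4310343/4000000 − 21/400·(0.963800+0.941500+0.920100))/(1+21/400) = 8829/10000 ≈ 0.882900
step 5 [5y] swap r/1=1491/45592: DF=(1 − 1491/45592·(0.963800+0.941500+0.920100+0.882900))/(1+1491/45592) = 8509/10000 ≈ 0.850900
step 6 [6y] swap r/1=421/13477: DF=(1 − 421/13477·(0.963800+0.941500+0.920100+0.882900+0.850900))/(1+421/13477) = 2079/2500 ≈ 0.831600
step 7 [7y] zero: DF = P = 8273/10000 ≈ 0.827300
step 8 [8y] bond c/1=2/25: DF=(335637/250000 − 2/25·(0.963800+0.941500+0.920100+0.882900+0.850900+0.831600+0.827300))/(1+2/25) = 313/400 ≈ 0.782500

1 1 4819/5000
2 2 1883/2000
3 3 9201/10000
4 4 8829/10000
5 5 8509/10000
6 6 2079/2500
7 7 8273/10000
8 8 313/400
s(3y) = (1/(9201/10000) − 1)/(3) = 799/27603 ≈ 2.8946%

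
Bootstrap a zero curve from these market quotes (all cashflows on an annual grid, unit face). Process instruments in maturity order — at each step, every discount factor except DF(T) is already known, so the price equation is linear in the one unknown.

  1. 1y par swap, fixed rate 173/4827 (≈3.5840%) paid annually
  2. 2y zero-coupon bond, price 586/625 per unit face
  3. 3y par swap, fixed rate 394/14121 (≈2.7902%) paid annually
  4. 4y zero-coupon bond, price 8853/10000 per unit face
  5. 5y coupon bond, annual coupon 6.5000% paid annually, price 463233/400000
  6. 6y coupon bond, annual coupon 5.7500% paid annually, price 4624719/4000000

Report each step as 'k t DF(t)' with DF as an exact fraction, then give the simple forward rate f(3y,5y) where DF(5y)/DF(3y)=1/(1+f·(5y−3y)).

1 1 4827/5000
2 2 586/625
3 3 2303/2500
4 4 8853/10000
5 5 861/1000
6 6 528/625
f(3y,5y) = ((2303/2500)/(861/1000) − 1)/(2) = 43/1230 ≈ 3.4959%

step 1 [1y] swap r/1=173/4827: DF=(1 − 173/4827·(0))/(1+173/4827) = 4827/5000 ≈ 0.965400
step 2 [2y] zero: DF = P = 586/625 ≈ 0.937600
step 3 [3y] swap r/1=394/14121: DF=(1 − 394/14121·(0.965400+0.937600))/(1+394/14121) = 2303/2500 ≈ 0.921200
step 4 [4y] zero: DF = P = 8853/10000 ≈ 0.885300
step 5 [5y] bond c/1=13/200: DF=(463233/400000 − 13/200·(0.965400+0.937600+0.921200+0.885300))/(1+13/200) = 861/1000 ≈ 0.861000
step 6 [6y] bond c/1=23/400: DF=(4624719/4000000 − 23/400·(0.965400+0.937600+0.921200+0.885300+0.861000))/(1+23/400) = 528/625 ≈ 0.844800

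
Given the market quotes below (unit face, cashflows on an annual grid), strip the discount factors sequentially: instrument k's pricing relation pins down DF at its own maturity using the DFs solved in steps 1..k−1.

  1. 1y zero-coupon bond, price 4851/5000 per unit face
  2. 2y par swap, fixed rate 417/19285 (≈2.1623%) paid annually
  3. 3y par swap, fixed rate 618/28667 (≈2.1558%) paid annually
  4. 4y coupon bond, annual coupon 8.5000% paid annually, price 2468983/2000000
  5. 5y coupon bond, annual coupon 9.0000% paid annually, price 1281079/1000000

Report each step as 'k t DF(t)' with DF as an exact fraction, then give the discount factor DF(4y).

1 1 4851/5000
2 2 9583/10000
3 3 4691/5000
4 4 2283/2500
5 5 1079/1250
DF(4y) = 2283/2500 ≈ 0.913200

step 1 [1y] zero: DF = P = 4851/5000 ≈ 0.970200
step 2 [2y] swap r/1=417/19285: DF=(1 − 417/19285·(0.970200))/(1+417/19285) = 9583/10000 ≈ 0.958300
step 3 [3y] swap r/1=618/28667: DF=(1 − 618/28667·(0.970200+0.958300))/(1+618/28667) = 4691/5000 ≈ 0.938200
step 4 [4y] bond c/1=17/200: DF=(2468983/2000000 − 17/200·(0.970200+0.958300+0.938200))/(1+17/200) = 2283/2500 ≈ 0.913200
step 5 [5y] bond c/1=9/100: DF=(1281079/1000000 − 9/100·(0.970200+0.958300+0.938200+0.913200))/(1+9/100) = 1079/1250 ≈ 0.863200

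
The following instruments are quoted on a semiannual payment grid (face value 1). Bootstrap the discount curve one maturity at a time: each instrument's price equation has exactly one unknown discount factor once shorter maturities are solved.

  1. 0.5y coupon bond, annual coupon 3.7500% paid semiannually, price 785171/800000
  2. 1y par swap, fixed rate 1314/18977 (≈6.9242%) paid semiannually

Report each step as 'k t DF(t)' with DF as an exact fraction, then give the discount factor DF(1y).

1 1/2 4817/5000
2 1 9343/10000
DF(1y) = 9343/10000 ≈ 0.934300

step 1 [0.5y] bond c/2=3/160: DF=(785171/800000 − 3/160·(0))/(1+3/160) = 4817/5000 ≈ 0.963400
step 2 [1y] swap r/2=657/18977: DF=(1 − 657/18977·(0.963400))/(1+657/18977) = 9343/10000 ≈ 0.934300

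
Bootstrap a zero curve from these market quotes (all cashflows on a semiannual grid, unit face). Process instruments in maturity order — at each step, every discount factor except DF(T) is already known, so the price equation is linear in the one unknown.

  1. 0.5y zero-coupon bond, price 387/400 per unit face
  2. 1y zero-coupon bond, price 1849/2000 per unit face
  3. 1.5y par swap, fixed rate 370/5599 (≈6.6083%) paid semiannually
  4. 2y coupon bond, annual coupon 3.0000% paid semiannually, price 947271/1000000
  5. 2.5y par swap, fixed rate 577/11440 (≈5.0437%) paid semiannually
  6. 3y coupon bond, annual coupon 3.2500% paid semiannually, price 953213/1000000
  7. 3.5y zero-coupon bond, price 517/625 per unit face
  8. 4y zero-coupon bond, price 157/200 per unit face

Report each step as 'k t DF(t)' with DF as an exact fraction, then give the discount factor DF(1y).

step 1 [0.5y] zero: DF = P = 387/400 ≈ 0.967500
step 2 [1y] zero: DF = P = 1849/2000 ≈ 0.924500
step 3 [1.5y] swap r/2=185/5599: DF=(1 − 185/5599·(0.967500+0.924500))/(1+185/5599) = 363/400 ≈ 0.907500
step 4 [2y] bond c/2=3/200: DF=(947271/1000000 − 3/200·(0.967500+0.924500+0.907500))/(1+3/200) = 8919/10000 ≈ 0.891900
step 5 [2.5y] swap r/2=577/22880: DF=(1 − 577/22880·(0.967500+0.924500+0.907500+0.891900))/(1+577/22880) = 4423/5000 ≈ 0.884600
step 6 [3y] bond c/2=13/800: DF=(953213/1000000 − 13/800·(0.967500+0.924500+0.907500+0.891900+0.884600))/(1+13/800) = 1081/1250 ≈ 0.864800
step 7 [3.5y] zero: DF = P = 517/625 ≈ 0.827200
step 8 [4y] zero: DF = P = 157/200 ≈ 0.785000

1 1/2 387/400
2 1 1849/2000
3 3/2 363/400
4 2 8919/10000
5 5/2 4423/5000
6 3 1081/1250
7 7/2 517/625
8 4 157/200
DF(1y) = 1849/2000 ≈ 0.924500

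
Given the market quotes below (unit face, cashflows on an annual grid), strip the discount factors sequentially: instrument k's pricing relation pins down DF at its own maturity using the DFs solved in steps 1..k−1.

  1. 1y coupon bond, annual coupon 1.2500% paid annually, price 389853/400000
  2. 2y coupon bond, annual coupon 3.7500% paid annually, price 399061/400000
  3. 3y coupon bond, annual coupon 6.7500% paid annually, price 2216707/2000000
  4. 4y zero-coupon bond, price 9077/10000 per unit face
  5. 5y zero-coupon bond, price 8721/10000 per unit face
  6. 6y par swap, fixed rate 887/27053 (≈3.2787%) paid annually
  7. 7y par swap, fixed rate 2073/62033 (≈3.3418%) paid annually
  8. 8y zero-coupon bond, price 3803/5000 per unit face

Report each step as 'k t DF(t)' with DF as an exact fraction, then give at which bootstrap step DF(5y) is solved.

step 1 [1y] bond c/1=1/80: DF=(389853/400000 − 1/80·(0))/(1+1/80) = 4813/5000 ≈ 0.962600
step 2 [2y] bond c/1=3/80: DF=(399061/400000 − 3/80·(0.962600))/(1+3/80) = 2317/2500 ≈ 0.926800
step 3 [3y] bond c/1=27/400: DF=(2216707/2000000 − 27/400·(0.962600+0.926800))/(1+27/400) = 2297/2500 ≈ 0.918800
step 4 [4y] zero: DF = P = 9077/10000 ≈ 0.907700
step 5 [5y] zero: DF = P = 8721/10000 ≈ 0.872100
step 6 [6y] swap r/1=887/27053: DF=(1 − 887/27053·(0.962600+0.926800+0.918800+0.907700+0.872100))/(1+887/27053) = 4113/5000 ≈ 0.822600
step 7 [7y] swap r/1=2073/62033: DF=(1 − 2073/62033·(0.962600+0.926800+0.918800+0.907700+0.872100+0.822600))/(1+2073/62033) = 7927/10000 ≈ 0.792700
step 8 [8y] zero: DF = P = 3803/5000 ≈ 0.760600

1 1 4813/5000
2 2 2317/2500
3 3 2297/2500
4 4 9077/10000
5 5 8721/10000
6 6 4113/5000
7 7 7927/10000
8 8 3803/5000
DF(5y) is solved at step 5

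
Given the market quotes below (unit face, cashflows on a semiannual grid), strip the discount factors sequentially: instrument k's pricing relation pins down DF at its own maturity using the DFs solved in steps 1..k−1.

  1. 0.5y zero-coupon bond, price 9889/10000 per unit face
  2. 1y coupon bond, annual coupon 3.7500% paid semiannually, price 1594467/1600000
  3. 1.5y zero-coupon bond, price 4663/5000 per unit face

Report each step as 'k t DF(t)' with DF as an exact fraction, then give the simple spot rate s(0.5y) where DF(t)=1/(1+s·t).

1 1/2 9889/10000
2 1 24/25
3 3/2 4663/5000
s(0.5y) = (1/(9889/10000) − 1)/(1/2) = 222/9889 ≈ 2.2449%

step 1 [0.5y] zero: DF = P = 9889/10000 ≈ 0.988900
step 2 [1y] bond c/2=3/160: DF=(1594467/1600000 − 3/160·(0.988900))/(1+3/160) = 24/25 ≈ 0.960000
step 3 [1.5y] zero: DF = P = 4663/5000 ≈ 0.932600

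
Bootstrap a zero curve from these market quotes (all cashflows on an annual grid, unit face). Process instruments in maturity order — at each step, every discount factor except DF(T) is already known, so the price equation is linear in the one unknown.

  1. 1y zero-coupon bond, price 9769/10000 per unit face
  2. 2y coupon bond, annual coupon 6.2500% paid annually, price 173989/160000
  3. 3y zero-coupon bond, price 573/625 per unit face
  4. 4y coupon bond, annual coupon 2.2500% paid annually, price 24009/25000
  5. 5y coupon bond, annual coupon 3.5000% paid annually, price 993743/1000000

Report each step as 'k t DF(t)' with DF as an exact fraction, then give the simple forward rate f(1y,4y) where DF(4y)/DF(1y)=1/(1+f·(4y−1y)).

step 1 [1y] zero: DF = P = 9769/10000 ≈ 0.976900
step 2 [2y] bond c/1=1/16: DF=(173989/160000 − 1/16·(0.976900))/(1+1/16) = 483/500 ≈ 0.966000
step 3 [3y] zero: DF = P = 573/625 ≈ 0.916800
step 4 [4y] bond c/1=9/400: DF=(24009/25000 − 9/400·(0.976900+0.966000+0.916800))/(1+9/400) = 8763/10000 ≈ 0.876300
step 5 [5y] bond c/1=7/200: DF=(993743/1000000 − 7/200·(0.976900+0.966000+0.916800+0.876300))/(1+7/200) = 4169/5000 ≈ 0.833800

1 1 9769/10000
2 2 483/500
3 3 573/625
4 4 8763/10000
5 5 4169/5000
f(1y,4y) = ((9769/10000)/(8763/10000) − 1)/(3) = 1006/26289 ≈ 3.8267%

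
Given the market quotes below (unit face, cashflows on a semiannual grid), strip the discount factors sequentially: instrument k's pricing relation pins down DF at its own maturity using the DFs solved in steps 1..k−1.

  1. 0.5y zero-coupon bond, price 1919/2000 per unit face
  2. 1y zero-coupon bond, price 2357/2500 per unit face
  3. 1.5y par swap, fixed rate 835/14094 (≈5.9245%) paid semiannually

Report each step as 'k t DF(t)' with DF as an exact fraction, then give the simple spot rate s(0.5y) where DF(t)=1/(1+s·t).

1 1/2 1919/2000
2 1 2357/2500
3 3/2 1833/2000
s(0.5y) = (1/(1919/2000) − 1)/(1/2) = 162/1919 ≈ 8.4419%

step 1 [0.5y] zero: DF = P = 1919/2000 ≈ 0.959500
step 2 [1y] zero: DF = P = 2357/2500 ≈ 0.942800
step 3 [1.5y] swap r/2=835/28188: DF=(1 − 835/28188·(0.959500+0.942800))/(1+835/28188) = 1833/2000 ≈ 0.916500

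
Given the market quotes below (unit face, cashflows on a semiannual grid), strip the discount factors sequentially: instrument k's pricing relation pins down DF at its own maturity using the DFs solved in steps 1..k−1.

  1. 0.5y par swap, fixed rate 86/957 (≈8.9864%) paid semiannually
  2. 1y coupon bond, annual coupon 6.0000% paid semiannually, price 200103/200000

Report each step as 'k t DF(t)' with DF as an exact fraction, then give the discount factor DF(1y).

1 1/2 957/1000
2 1 1887/2000
DF(1y) = 1887/2000 ≈ 0.943500

step 1 [0.5y] swap r/2=43/957: DF=(1 − 43/957·(0))/(1+43/957) = 957/1000 ≈ 0.957000
step 2 [1y] bond c/2=3/100: DF=(200103/200000 − 3/100·(0.957000))/(1+3/100) = 1887/2000 ≈ 0.943500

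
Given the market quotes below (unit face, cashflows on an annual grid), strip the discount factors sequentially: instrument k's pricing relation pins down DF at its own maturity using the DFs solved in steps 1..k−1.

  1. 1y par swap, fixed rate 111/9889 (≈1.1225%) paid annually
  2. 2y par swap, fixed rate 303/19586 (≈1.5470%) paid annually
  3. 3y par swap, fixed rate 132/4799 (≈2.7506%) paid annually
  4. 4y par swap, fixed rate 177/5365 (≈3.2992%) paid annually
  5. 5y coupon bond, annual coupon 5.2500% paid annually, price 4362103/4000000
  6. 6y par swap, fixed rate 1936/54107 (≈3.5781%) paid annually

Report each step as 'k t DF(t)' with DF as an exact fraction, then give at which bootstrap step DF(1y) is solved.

1 1 9889/10000
2 2 9697/10000
3 3 1151/1250
4 4 8761/10000
5 5 1061/1250
6 6 504/625
DF(1y) is solved at step 1

step 1 [1y] swap r/1=111/9889: DF=(1 − 111/9889·(0))/(1+111/9889) = 9889/10000 ≈ 0.988900
step 2 [2y] swap r/1=303/19586: DF=(1 − 303/19586·(0.988900))/(1+303/19586) = 9697/10000 ≈ 0.969700
step 3 [3y] swap r/1=132/4799: DF=(1 − 132/4799·(0.988900+0.969700))/(1+132/4799) = 1151/1250 ≈ 0.920800
step 4 [4y] swap r/1=177/5365: DF=(1 − 177/5365·(0.988900+0.969700+0.920800))/(1+177/5365) = 8761/10000 ≈ 0.876100
step 5 [5y] bond c/1=21/400: DF=(4362103/4000000 − 21/400·(0.988900+0.969700+0.920800+0.876100))/(1+21/400) = 1061/1250 ≈ 0.848800
step 6 [6y] swap r/1=1936/54107: DF=(1 − 1936/54107·(0.988900+0.969700+0.920800+0.876100+0.848800))/(1+1936/54107) = 504/625 ≈ 0.806400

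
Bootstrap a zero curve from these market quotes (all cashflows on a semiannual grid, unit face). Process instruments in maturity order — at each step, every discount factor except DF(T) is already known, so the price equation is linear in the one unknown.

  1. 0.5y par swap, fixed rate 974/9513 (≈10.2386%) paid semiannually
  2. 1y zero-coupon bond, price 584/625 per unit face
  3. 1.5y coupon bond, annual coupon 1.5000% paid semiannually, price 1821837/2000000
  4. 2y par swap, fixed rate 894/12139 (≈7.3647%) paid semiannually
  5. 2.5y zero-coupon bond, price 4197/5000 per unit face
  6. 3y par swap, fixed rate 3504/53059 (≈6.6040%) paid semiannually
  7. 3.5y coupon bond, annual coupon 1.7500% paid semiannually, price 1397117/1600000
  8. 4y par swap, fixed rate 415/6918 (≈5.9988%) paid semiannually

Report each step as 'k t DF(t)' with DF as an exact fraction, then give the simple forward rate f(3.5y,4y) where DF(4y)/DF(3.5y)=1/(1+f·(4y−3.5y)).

step 1 [0.5y] swap r/2=487/9513: DF=(1 − 487/9513·(0))/(1+487/9513) = 9513/10000 ≈ 0.951300
step 2 [1y] zero: DF = P = 584/625 ≈ 0.934400
step 3 [1.5y] bond c/2=3/400: DF=(1821837/2000000 − 3/400·(0.951300+0.934400))/(1+3/400) = 8901/10000 ≈ 0.890100
step 4 [2y] swap r/2=447/12139: DF=(1 − 447/12139·(0.951300+0.934400+0.890100))/(1+447/12139) = 8659/10000 ≈ 0.865900
step 5 [2.5y] zero: DF = P = 4197/5000 ≈ 0.839400
step 6 [3y] swap r/2=1752/53059: DF=(1 − 1752/53059·(0.951300+0.934400+0.890100+0.865900+0.839400))/(1+1752/53059) = 1031/1250 ≈ 0.824800
step 7 [3.5y] bond c/2=7/800: DF=(1397117/1600000 − 7/800·(0.951300+0.934400+0.890100+0.865900+0.839400+0.824800))/(1+7/800) = 2049/2500 ≈ 0.819600
step 8 [4y] swap r/2=415/13836: DF=(1 − 415/13836·(0.951300+0.934400+0.890100+0.865900+0.839400+0.824800+0.819600))/(1+415/13836) = 317/400 ≈ 0.792500

1 1/2 9513/10000
2 1 584/625
3 3/2 8901/10000
4 2 8659/10000
5 5/2 4197/5000
6 3 1031/1250
7 7/2 2049/2500
8 4 317/400
f(3.5y,4y) = ((2049/2500)/(317/400) − 1)/(1/2) = 542/7925 ≈ 6.8391%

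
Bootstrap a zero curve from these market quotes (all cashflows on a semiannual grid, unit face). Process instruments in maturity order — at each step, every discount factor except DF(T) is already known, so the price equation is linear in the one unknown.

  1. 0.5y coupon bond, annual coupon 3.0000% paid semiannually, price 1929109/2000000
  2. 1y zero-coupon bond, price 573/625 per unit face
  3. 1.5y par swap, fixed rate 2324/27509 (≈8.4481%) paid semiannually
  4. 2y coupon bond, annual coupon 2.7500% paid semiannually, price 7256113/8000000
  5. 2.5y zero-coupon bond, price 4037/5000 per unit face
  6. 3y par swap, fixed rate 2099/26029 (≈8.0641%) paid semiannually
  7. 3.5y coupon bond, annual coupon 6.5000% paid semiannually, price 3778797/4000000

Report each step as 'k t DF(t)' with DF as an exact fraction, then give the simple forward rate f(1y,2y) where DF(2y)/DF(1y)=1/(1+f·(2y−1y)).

step 1 [0.5y] bond c/2=3/200: DF=(1929109/2000000 − 3/200·(0))/(1+3/200) = 9503/10000 ≈ 0.950300
step 2 [1y] zero: DF = P = 573/625 ≈ 0.916800
step 3 [1.5y] swap r/2=1162/27509: DF=(1 − 1162/27509·(0.950300+0.916800))/(1+1162/27509) = 4419/5000 ≈ 0.883800
step 4 [2y] bond c/2=11/800: DF=(7256113/8000000 − 11/800·(0.950300+0.916800+0.883800))/(1+11/800) = 4287/5000 ≈ 0.857400
step 5 [2.5y] zero: DF = P = 4037/5000 ≈ 0.807400
step 6 [3y] swap r/2=2099/52058: DF=(1 − 2099/52058·(0.950300+0.916800+0.883800+0.857400+0.807400))/(1+2099/52058) = 7901/10000 ≈ 0.790100
step 7 [3.5y] bond c/2=13/400: DF=(3778797/4000000 − 13/400·(0.950300+0.916800+0.883800+0.857400+0.807400+0.790100))/(1+13/400) = 7511/10000 ≈ 0.751100

1 1/2 9503/10000
2 1 573/625
3 3/2 4419/5000
4 2 4287/5000
5 5/2 4037/5000
6 3 7901/10000
7 7/2 7511/10000
f(1y,2y) = ((573/625)/(4287/5000) − 1)/(1) = 99/1429 ≈ 6.9279%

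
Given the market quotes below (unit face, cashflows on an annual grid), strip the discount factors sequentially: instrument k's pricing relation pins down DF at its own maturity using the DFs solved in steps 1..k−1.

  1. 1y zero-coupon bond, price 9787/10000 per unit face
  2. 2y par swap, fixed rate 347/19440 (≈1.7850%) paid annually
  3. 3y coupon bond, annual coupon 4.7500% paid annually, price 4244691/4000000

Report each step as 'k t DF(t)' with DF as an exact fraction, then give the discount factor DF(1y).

step 1 [1y] zero: DF = P = 9787/10000 ≈ 0.978700
step 2 [2y] swap r/1=347/19440: DF=(1 − 347/19440·(0.978700))/(1+347/19440) = 9653/10000 ≈ 0.965300
step 3 [3y] bond c/1=19/400: DF=(4244691/4000000 − 19/400·(0.978700+0.965300))/(1+19/400) = 9249/10000 ≈ 0.924900

1 1 9787/10000
2 2 9653/10000
3 3 9249/10000
DF(1y) = 9787/10000 ≈ 0.978700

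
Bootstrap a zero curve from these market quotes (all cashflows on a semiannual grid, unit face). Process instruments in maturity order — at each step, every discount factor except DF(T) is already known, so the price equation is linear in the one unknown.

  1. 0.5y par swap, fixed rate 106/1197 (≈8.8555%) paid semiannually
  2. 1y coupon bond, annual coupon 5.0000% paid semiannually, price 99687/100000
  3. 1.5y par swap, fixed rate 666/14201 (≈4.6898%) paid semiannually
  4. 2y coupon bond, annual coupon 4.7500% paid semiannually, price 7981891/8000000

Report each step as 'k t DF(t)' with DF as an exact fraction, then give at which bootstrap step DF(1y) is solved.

step 1 [0.5y] swap r/2=53/1197: DF=(1 − 53/1197·(0))/(1+53/1197) = 1197/1250 ≈ 0.957600
step 2 [1y] bond c/2=1/40: DF=(99687/100000 − 1/40·(0.957600))/(1+1/40) = 2373/2500 ≈ 0.949200
step 3 [1.5y] swap r/2=333/14201: DF=(1 − 333/14201·(0.957600+0.949200))/(1+333/14201) = 4667/5000 ≈ 0.933400
step 4 [2y] bond c/2=19/800: DF=(7981891/8000000 − 19/800·(0.957600+0.949200+0.933400))/(1+19/800) = 9087/10000 ≈ 0.908700

1 1/2 1197/1250
2 1 2373/2500
3 3/2 4667/5000
4 2 9087/10000
DF(1y) is solved at step 2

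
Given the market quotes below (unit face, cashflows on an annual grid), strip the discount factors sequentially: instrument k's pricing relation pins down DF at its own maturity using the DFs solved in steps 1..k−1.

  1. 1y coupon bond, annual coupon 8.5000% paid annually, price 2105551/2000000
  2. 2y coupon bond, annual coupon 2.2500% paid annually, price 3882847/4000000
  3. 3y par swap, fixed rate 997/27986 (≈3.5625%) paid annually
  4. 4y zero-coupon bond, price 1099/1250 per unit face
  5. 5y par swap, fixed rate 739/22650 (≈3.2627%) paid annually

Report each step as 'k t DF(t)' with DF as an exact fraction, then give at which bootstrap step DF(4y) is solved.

step 1 [1y] bond c/1=17/200: DF=(2105551/2000000 − 17/200·(0))/(1+17/200) = 9703/10000 ≈ 0.970300
step 2 [2y] bond c/1=9/400: DF=(3882847/4000000 − 9/400·(0.970300))/(1+9/400) = 116/125 ≈ 0.928000
step 3 [3y] swap r/1=997/27986: DF=(1 − 997/27986·(0.970300+0.928000))/(1+997/27986) = 9003/10000 ≈ 0.900300
step 4 [4y] zero: DF = P = 1099/1250 ≈ 0.879200
step 5 [5y] swap r/1=739/22650: DF=(1 − 739/22650·(0.970300+0.928000+0.900300+0.879200))/(1+739/22650) = 4261/5000 ≈ 0.852200

1 1 9703/10000
2 2 116/125
3 3 9003/10000
4 4 1099/1250
5 5 4261/5000
DF(4y) is solved at step 4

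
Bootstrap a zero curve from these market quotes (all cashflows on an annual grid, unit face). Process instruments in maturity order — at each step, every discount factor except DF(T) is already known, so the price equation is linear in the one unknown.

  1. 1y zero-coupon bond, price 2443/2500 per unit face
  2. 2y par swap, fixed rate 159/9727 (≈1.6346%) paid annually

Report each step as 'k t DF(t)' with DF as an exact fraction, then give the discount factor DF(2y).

1 1 2443/2500
2 2 4841/5000
DF(2y) = 4841/5000 ≈ 0.968200

step 1 [1y] zero: DF = P = 2443/2500 ≈ 0.977200
step 2 [2y] swap r/1=159/9727: DF=(1 − 159/9727·(0.977200))/(1+159/9727) = 4841/5000 ≈ 0.968200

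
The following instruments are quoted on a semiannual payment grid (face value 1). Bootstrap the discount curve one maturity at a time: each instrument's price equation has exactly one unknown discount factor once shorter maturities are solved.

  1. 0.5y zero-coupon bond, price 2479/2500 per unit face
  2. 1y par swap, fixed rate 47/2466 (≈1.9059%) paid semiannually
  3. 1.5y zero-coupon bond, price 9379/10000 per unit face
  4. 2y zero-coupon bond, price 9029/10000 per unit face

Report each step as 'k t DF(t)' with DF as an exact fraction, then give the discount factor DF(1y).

step 1 [0.5y] zero: DF = P = 2479/2500 ≈ 0.991600
step 2 [1y] swap r/2=47/4932: DF=(1 − 47/4932·(0.991600))/(1+47/4932) = 2453/2500 ≈ 0.981200
step 3 [1.5y] zero: DF = P = 9379/10000 ≈ 0.937900
step 4 [2y] zero: DF = P = 9029/10000 ≈ 0.902900

1 1/2 2479/2500
2 1 2453/2500
3 3/2 9379/10000
4 2 9029/10000
DF(1y) = 2453/2500 ≈ 0.981200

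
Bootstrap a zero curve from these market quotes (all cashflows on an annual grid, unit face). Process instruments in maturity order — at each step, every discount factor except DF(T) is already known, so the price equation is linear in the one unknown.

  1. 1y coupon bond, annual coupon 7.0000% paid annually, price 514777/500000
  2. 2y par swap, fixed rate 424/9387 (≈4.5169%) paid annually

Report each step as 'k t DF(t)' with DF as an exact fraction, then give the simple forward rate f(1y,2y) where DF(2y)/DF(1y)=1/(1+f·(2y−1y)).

1 1 4811/5000
2 2 572/625
f(1y,2y) = ((4811/5000)/(572/625) − 1)/(1) = 235/4576 ≈ 5.1355%

step 1 [1y] bond c/1=7/100: DF=(514777/500000 − 7/100·(0))/(1+7/100) = 4811/5000 ≈ 0.962200
step 2 [2y] swap r/1=424/9387: DF=(1 − 424/9387·(0.962200))/(1+424/9387) = 572/625 ≈ 0.915200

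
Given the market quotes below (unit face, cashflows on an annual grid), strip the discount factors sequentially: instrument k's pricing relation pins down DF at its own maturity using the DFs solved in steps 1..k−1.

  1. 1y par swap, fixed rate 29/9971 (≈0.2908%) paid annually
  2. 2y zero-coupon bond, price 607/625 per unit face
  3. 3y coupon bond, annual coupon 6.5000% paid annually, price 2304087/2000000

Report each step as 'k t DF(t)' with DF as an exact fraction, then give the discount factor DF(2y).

1 1 9971/10000
2 2 607/625
3 3 601/625
DF(2y) = 607/625 ≈ 0.971200

step 1 [1y] swap r/1=29/9971: DF=(1 − 29/9971·(0))/(1+29/9971) = 9971/10000 ≈ 0.997100
step 2 [2y] zero: DF = P = 607/625 ≈ 0.971200
step 3 [3y] bond c/1=13/200: DF=(2304087/2000000 − 13/200·(0.997100+0.971200))/(1+13/200) = 601/625 ≈ 0.961600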